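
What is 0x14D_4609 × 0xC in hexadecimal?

0xF9F486C

Multiply each base-16 digit by 12, carrying:
  9×12 = 108 → write C carry 6
  0×12+6 = 6 → write 6
  6×12 = 72 → write 8 carry 4
  4×12+4 = 52 → write 4 carry 3
  D×12+3 = 159 → write F carry 9
  4×12+9 = 57 → write 9 carry 3
  1×12+3 = 15 → write F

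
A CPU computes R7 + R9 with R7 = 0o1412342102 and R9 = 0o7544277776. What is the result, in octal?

0o11156642100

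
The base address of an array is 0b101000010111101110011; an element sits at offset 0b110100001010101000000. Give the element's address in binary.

Add column by column in base 2, right to left:
  1+0 = 1
  1+0 = 1
  0+0 = 0
  0+0 = 0
  1+0 = 1
  1+0 = 1
  1+1 = 0 carry 1
  0+0+1 = 1
  1+1 = 0 carry 1
  1+0+1 = 0 carry 1
  1+1+1 = 1 carry 1
  1+0+1 = 0 carry 1
  0+1+1 = 0 carry 1
  1+0+1 = 0 carry 1
  0+0+1 = 1
  0+0 = 0
  0+0 = 0
  0+1 = 1
  1+0 = 1
  0+1 = 1
  1+1 = 0 carry 1
  final carry 1

0b1011100100010010110011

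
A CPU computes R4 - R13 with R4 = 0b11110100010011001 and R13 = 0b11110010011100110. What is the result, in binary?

0b1110110011

Subtract column by column in base 2:
  1-0 → 1
  0-1 → 1 (borrow)
  0-1-1 → 0 (borrow)
  1-0-1 → 0
  1-0 → 1
  0-1 → 1 (borrow)
  0-1-1 → 0 (borrow)
  1-1-1 → 1 (borrow)
  0-0-1 → 1 (borrow)
  0-0-1 → 1 (borrow)
  0-1-1 → 0 (borrow)
  1-0-1 → 0
  0-0 → 0
  1-1 → 0
  1-1 → 0
  1-1 → 0
  1-1 → 0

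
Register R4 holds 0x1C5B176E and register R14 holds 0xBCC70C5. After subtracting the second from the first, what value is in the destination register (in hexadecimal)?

0x108EA6A9

Subtract column by column in base 16:
  E-5 → 9
  6-C → A (borrow)
  7-0-1 → 6
  1-7 → A (borrow)
  B-C-1 → E (borrow)
  5-C-1 → 8 (borrow)
  C-B-1 → 0
  1-0 → 1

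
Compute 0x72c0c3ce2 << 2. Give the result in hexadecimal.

0x1cb030f388

2 bits is not a whole number of base-16 digits; in binary: 11100101100000011000011110011100010 << 2 = 1110010110000001100001111001110001000.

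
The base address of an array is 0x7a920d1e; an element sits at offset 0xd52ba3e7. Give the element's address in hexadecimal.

Add column by column in base 16, right to left:
  e+7 = 5 carry 1
  1+e+1 = 0 carry 1
  d+3+1 = 1 carry 1
  0+a+1 = b
  2+b = d
  9+2 = b
  a+5 = f
  7+d = 4 carry 1
  final carry 1

0x14fbdb105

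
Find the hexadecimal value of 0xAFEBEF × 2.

Multiply each base-16 digit by 2, carrying:
  F×2 = 30 → write E carry 1
  E×2+1 = 29 → write D carry 1
  B×2+1 = 23 → write 7 carry 1
  E×2+1 = 29 → write D carry 1
  F×2+1 = 31 → write F carry 1
  A×2+1 = 21 → write 5 carry 1
  remaining carry: 1

0x15FD7DE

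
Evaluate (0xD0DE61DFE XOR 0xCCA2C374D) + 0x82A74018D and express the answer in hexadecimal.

0x9F23E2C40

First 0xD0DE61DFE XOR 0xCCA2C374D = 0x1C7CA2AB3.
Add column by column in base 16, right to left:
  3+D = 0 carry 1
  B+8+1 = 4 carry 1
  A+1+1 = C
  2+0 = 2
  A+4 = E
  C+7 = 3 carry 1
  7+A+1 = 2 carry 1
  C+2+1 = F
  1+8 = 9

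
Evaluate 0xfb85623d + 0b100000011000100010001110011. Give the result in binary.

0xfb85623d = 0b11111011100001010110001000111101 in binary.
Add column by column in base 2, right to left:
  1+1 = 0 carry 1
  0+1+1 = 0 carry 1
  1+0+1 = 0 carry 1
  1+0+1 = 0 carry 1
  1+1+1 = 1 carry 1
  1+1+1 = 1 carry 1
  0+1+1 = 0 carry 1
  0+0+1 = 1
  0+0 = 0
  1+0 = 1
  0+1 = 1
  0+0 = 0
  0+0 = 0
  1+0 = 1
  1+1 = 0 carry 1
  0+0+1 = 1
  1+0 = 1
  0+0 = 0
  1+1 = 0 carry 1
  0+1+1 = 0 carry 1
  0+0+1 = 1
  0+0 = 0
  0+0 = 0
  1+0 = 1
  1+0 = 1
  1+0 = 1
  0+1 = 1
  1+0 = 1
  1+0 = 1
  1+0 = 1
  1+0 = 1
  1+0 = 1

0b11111111100100011010011010110000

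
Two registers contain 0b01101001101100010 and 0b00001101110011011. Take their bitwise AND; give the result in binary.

0b00001001100000010

AND bit by bit (1 only where both bits are 1):
  01101001101100010
& 00001101110011011
= 00001001100000010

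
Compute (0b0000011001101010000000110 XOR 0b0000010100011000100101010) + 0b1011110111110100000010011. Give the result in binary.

First 0b0000011001101010000000110 XOR 0b0000010100011000100101010 = 0b0000001101110010100101100.
Add column by column in base 2, right to left:
  0+1 = 1
  0+1 = 1
  1+0 = 1
  1+0 = 1
  0+1 = 1
  1+0 = 1
  0+0 = 0
  0+0 = 0
  1+0 = 1
  0+0 = 0
  1+0 = 1
  0+1 = 1
  0+0 = 0
  1+1 = 0 carry 1
  1+1+1 = 1 carry 1
  1+1+1 = 1 carry 1
  0+1+1 = 0 carry 1
  1+1+1 = 1 carry 1
  1+0+1 = 0 carry 1
  0+1+1 = 0 carry 1
  0+1+1 = 0 carry 1
  0+1+1 = 0 carry 1
  0+1+1 = 0 carry 1
  0+0+1 = 1
  0+1 = 1

0b1100000101100110100111111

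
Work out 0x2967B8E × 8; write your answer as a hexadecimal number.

0x14B3DC70

Multiply each base-16 digit by 8, carrying:
  E×8 = 112 → write 0 carry 7
  8×8+7 = 71 → write 7 carry 4
  B×8+4 = 92 → write C carry 5
  7×8+5 = 61 → write D carry 3
  6×8+3 = 51 → write 3 carry 3
  9×8+3 = 75 → write B carry 4
  2×8+4 = 20 → write 4 carry 1
  remaining carry: 1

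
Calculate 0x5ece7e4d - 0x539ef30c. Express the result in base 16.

0xb2f8b41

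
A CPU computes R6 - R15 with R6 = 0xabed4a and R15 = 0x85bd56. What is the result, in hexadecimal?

Subtract column by column in base 16:
  a-6 → 4
  4-5 → f (borrow)
  d-d-1 → f (borrow)
  e-b-1 → 2
  b-5 → 6
  a-8 → 2

0x262ff4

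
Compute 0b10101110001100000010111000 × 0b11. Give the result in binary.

0b1000001010100100001000101000

Multiply each base-2 digit by 3, carrying:
  0×3 = 0 → write 0
  0×3 = 0 → write 0
  0×3 = 0 → write 0
  1×3 = 3 → write 1 carry 1
  1×3+1 = 4 → write 0 carry 2
  1×3+2 = 5 → write 1 carry 2
  0×3+2 = 2 → write 0 carry 1
  1×3+1 = 4 → write 0 carry 2
  0×3+2 = 2 → write 0 carry 1
  0×3+1 = 1 → write 1
  0×3 = 0 → write 0
  0×3 = 0 → write 0
  0×3 = 0 → write 0
  0×3 = 0 → write 0
  1×3 = 3 → write 1 carry 1
  1×3+1 = 4 → write 0 carry 2
  0×3+2 = 2 → write 0 carry 1
  0×3+1 = 1 → write 1
  0×3 = 0 → write 0
  1×3 = 3 → write 1 carry 1
  1×3+1 = 4 → write 0 carry 2
  1×3+2 = 5 → write 1 carry 2
  0×3+2 = 2 → write 0 carry 1
  1×3+1 = 4 → write 0 carry 2
  0×3+2 = 2 → write 0 carry 1
  1×3+1 = 4 → write 0 carry 2
  remaining carry: 10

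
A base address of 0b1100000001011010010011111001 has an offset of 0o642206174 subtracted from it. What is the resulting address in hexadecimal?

0x57c987d

0b1100000001011010010011111001 = 0xc05a4f9 in hexadecimal.
0o642206174 = 0x6890c7c in hexadecimal.
Subtract column by column in base 16:
  9-c → d (borrow)
  f-7-1 → 7
  4-c → 8 (borrow)
  a-0-1 → 9
  5-9 → c (borrow)
  0-8-1 → 7 (borrow)
  c-6-1 → 5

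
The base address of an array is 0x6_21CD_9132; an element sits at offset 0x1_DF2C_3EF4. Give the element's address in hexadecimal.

0x800F9D026

Add column by column in base 16, right to left:
  2+4 = 6
  3+F = 2 carry 1
  1+E+1 = 0 carry 1
  9+3+1 = D
  D+C = 9 carry 1
  C+2+1 = F
  1+F = 0 carry 1
  2+D+1 = 0 carry 1
  6+1+1 = 8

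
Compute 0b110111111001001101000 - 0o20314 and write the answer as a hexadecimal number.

0b110111111001001101000 = 0x1bf268 in hexadecimal.
0o20314 = 0x20cc in hexadecimal.
Subtract column by column in base 16:
  8-c → c (borrow)
  6-c-1 → 9 (borrow)
  2-0-1 → 1
  f-2 → d
  b-0 → b
  1-0 → 1

0x1bd19c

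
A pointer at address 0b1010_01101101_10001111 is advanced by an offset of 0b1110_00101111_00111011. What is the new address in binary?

0b110001001110011001010

Add column by column in base 2, right to left:
  1+1 = 0 carry 1
  1+1+1 = 1 carry 1
  1+0+1 = 0 carry 1
  1+1+1 = 1 carry 1
  0+1+1 = 0 carry 1
  0+1+1 = 0 carry 1
  0+0+1 = 1
  1+0 = 1
  1+1 = 0 carry 1
  0+1+1 = 0 carry 1
  1+1+1 = 1 carry 1
  1+1+1 = 1 carry 1
  0+0+1 = 1
  1+1 = 0 carry 1
  1+0+1 = 0 carry 1
  0+0+1 = 1
  0+0 = 0
  1+1 = 0 carry 1
  0+1+1 = 0 carry 1
  1+1+1 = 1 carry 1
  final carry 1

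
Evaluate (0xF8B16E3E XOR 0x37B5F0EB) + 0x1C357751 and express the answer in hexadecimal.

First 0xF8B16E3E XOR 0x37B5F0EB = 0xCF049ED5.
Add column by column in base 16, right to left:
  5+1 = 6
  D+5 = 2 carry 1
  E+7+1 = 6 carry 1
  9+7+1 = 1 carry 1
  4+5+1 = A
  0+3 = 3
  F+C = B carry 1
  C+1+1 = E

0xEB3A1626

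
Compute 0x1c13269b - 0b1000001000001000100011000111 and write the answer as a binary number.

0b10011111100101001110111010100

0x1c13269b = 0b11100000100110010011010011011 in binary.
Subtract column by column in base 2:
  1-1 → 0
  1-1 → 0
  0-1 → 1 (borrow)
  1-0-1 → 0
  1-0 → 1
  0-0 → 0
  0-1 → 1 (borrow)
  1-1-1 → 1 (borrow)
  0-0-1 → 1 (borrow)
  1-0-1 → 0
  1-0 → 1
  0-1 → 1 (borrow)
  0-0-1 → 1 (borrow)
  1-0-1 → 0
  0-0 → 0
  0-1 → 1 (borrow)
  1-0-1 → 0
  1-0 → 1
  0-0 → 0
  0-0 → 0
  1-0 → 1
  0-1 → 1 (borrow)
  0-0-1 → 1 (borrow)
  0-0-1 → 1 (borrow)
  0-0-1 → 1 (borrow)
  0-0-1 → 1 (borrow)
  1-0-1 → 0
  1-1 → 0
  1-0 → 1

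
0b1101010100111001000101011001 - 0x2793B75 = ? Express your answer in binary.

0x2793B75 = 0b10011110010011101101110101 in binary.
Subtract column by column in base 2:
  1-1 → 0
  0-0 → 0
  0-1 → 1 (borrow)
  1-0-1 → 0
  1-1 → 0
  0-1 → 1 (borrow)
  1-1-1 → 1 (borrow)
  0-0-1 → 1 (borrow)
  1-1-1 → 1 (borrow)
  0-1-1 → 0 (borrow)
  0-0-1 → 1 (borrow)
  0-1-1 → 0 (borrow)
  1-1-1 → 1 (borrow)
  0-1-1 → 0 (borrow)
  0-0-1 → 1 (borrow)
  1-0-1 → 0
  1-1 → 0
  1-0 → 1
  0-0 → 0
  0-1 → 1 (borrow)
  1-1-1 → 1 (borrow)
  0-1-1 → 0 (borrow)
  1-1-1 → 1 (borrow)
  0-0-1 → 1 (borrow)
  1-0-1 → 0
  0-1 → 1 (borrow)
  1-0-1 → 0
  1-0 → 1

0b1010110110100101010111100100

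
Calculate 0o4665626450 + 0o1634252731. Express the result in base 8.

Add column by column in base 8, right to left:
  0+1 = 1
  5+3 = 0 carry 1
  4+7+1 = 4 carry 1
  6+2+1 = 1 carry 1
  2+5+1 = 0 carry 1
  6+2+1 = 1 carry 1
  5+4+1 = 2 carry 1
  6+3+1 = 2 carry 1
  6+6+1 = 5 carry 1
  4+1+1 = 6

0o6522101401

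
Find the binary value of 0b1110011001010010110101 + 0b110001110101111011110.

0b10100101000000010010011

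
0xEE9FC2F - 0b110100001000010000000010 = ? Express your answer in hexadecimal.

0xE19782D

0b110100001000010000000010 = 0xD08402 in hexadecimal.
Subtract column by column in base 16:
  F-2 → D
  2-0 → 2
  C-4 → 8
  F-8 → 7
  9-0 → 9
  E-D → 1
  E-0 → E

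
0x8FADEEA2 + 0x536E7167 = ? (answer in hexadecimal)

0xE31C6009

Add column by column in base 16, right to left:
  2+7 = 9
  A+6 = 0 carry 1
  E+1+1 = 0 carry 1
  E+7+1 = 6 carry 1
  D+E+1 = C carry 1
  A+6+1 = 1 carry 1
  F+3+1 = 3 carry 1
  8+5+1 = E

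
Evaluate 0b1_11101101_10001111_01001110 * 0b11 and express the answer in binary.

0b101110010001010110111101010

Multiply each base-2 digit by 3, carrying:
  0×3 = 0 → write 0
  1×3 = 3 → write 1 carry 1
  1×3+1 = 4 → write 0 carry 2
  1×3+2 = 5 → write 1 carry 2
  0×3+2 = 2 → write 0 carry 1
  0×3+1 = 1 → write 1
  1×3 = 3 → write 1 carry 1
  0×3+1 = 1 → write 1
  1×3 = 3 → write 1 carry 1
  1×3+1 = 4 → write 0 carry 2
  1×3+2 = 5 → write 1 carry 2
  1×3+2 = 5 → write 1 carry 2
  0×3+2 = 2 → write 0 carry 1
  0×3+1 = 1 → write 1
  0×3 = 0 → write 0
  1×3 = 3 → write 1 carry 1
  1×3+1 = 4 → write 0 carry 2
  0×3+2 = 2 → write 0 carry 1
  1×3+1 = 4 → write 0 carry 2
  1×3+2 = 5 → write 1 carry 2
  0×3+2 = 2 → write 0 carry 1
  1×3+1 = 4 → write 0 carry 2
  1×3+2 = 5 → write 1 carry 2
  1×3+2 = 5 → write 1 carry 2
  1×3+2 = 5 → write 1 carry 2
  remaining carry: 10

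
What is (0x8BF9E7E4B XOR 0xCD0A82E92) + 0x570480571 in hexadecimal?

0x9DF7E564A

First 0x8BF9E7E4B XOR 0xCD0A82E92 = 0x46F3650D9.
Add column by column in base 16, right to left:
  9+1 = A
  D+7 = 4 carry 1
  0+5+1 = 6
  5+0 = 5
  6+8 = E
  3+4 = 7
  F+0 = F
  6+7 = D
  4+5 = 9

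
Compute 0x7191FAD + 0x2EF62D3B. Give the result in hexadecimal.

Add column by column in base 16, right to left:
  D+B = 8 carry 1
  A+3+1 = E
  F+D = C carry 1
  1+2+1 = 4
  9+6 = F
  1+F = 0 carry 1
  7+E+1 = 6 carry 1
  0+2+1 = 3

0x360F4CE8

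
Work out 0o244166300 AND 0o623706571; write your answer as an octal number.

AND each oct digit independently (no carries):
  2&6=2, 4&2=0, 4&3=0, 1&7=1, 6&0=0, 6&6=6, 3&5=1, 0&7=0, 0&1=0

0o200106100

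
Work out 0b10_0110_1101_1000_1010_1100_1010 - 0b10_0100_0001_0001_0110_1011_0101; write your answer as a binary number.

Subtract column by column in base 2:
  0-1 → 1 (borrow)
  1-0-1 → 0
  0-1 → 1 (borrow)
  1-0-1 → 0
  0-1 → 1 (borrow)
  0-1-1 → 0 (borrow)
  1-0-1 → 0
  1-1 → 0
  0-0 → 0
  1-1 → 0
  0-1 → 1 (borrow)
  1-0-1 → 0
  0-1 → 1 (borrow)
  0-0-1 → 1 (borrow)
  0-0-1 → 1 (borrow)
  1-0-1 → 0
  1-1 → 0
  0-0 → 0
  1-0 → 1
  1-0 → 1
  0-0 → 0
  1-0 → 1
  1-1 → 0
  0-0 → 0
  0-0 → 0
  1-1 → 0

0b1011000111010000010101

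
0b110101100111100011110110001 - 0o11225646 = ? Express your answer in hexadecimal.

0x68e9c0b

0b110101100111100011110110001 = 0x6b3c7b1 in hexadecimal.
0o11225646 = 0x252ba6 in hexadecimal.
Subtract column by column in base 16:
  1-6 → b (borrow)
  b-a-1 → 0
  7-b → c (borrow)
  c-2-1 → 9
  3-5 → e (borrow)
  b-2-1 → 8
  6-0 → 6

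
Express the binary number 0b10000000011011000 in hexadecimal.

0x100D8

Group the bits into nibbles: 0001 0000 0000 1101 1000 → 100D8.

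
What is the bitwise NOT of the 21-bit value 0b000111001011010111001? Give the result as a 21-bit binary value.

0b111000110100101000110

Invert each bit: 000111001011010111001 → 111000110100101000110.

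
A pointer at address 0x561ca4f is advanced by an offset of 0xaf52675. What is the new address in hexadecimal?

0x1056f0c4

Add column by column in base 16, right to left:
  f+5 = 4 carry 1
  4+7+1 = c
  a+6 = 0 carry 1
  c+2+1 = f
  1+5 = 6
  6+f = 5 carry 1
  5+a+1 = 0 carry 1
  final carry 1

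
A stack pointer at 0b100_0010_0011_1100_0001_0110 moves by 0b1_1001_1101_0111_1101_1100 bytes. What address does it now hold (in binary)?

Add column by column in base 2, right to left:
  0+0 = 0
  1+0 = 1
  1+1 = 0 carry 1
  0+1+1 = 0 carry 1
  1+1+1 = 1 carry 1
  0+0+1 = 1
  0+1 = 1
  0+1 = 1
  0+1 = 1
  0+1 = 1
  1+1 = 0 carry 1
  1+0+1 = 0 carry 1
  1+1+1 = 1 carry 1
  1+0+1 = 0 carry 1
  0+1+1 = 0 carry 1
  0+1+1 = 0 carry 1
  0+1+1 = 0 carry 1
  1+0+1 = 0 carry 1
  0+0+1 = 1
  0+1 = 1
  0+1 = 1
  0+0 = 0
  1+0 = 1

0b10111000001001111110010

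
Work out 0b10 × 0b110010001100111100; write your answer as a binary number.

0b1100100011001111000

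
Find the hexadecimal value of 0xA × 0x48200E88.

Multiply each base-16 digit by 10, carrying:
  8×10 = 80 → write 0 carry 5
  8×10+5 = 85 → write 5 carry 5
  E×10+5 = 145 → write 1 carry 9
  0×10+9 = 9 → write 9
  0×10 = 0 → write 0
  2×10 = 20 → write 4 carry 1
  8×10+1 = 81 → write 1 carry 5
  4×10+5 = 45 → write D carry 2
  remaining carry: 2

0x2D1409150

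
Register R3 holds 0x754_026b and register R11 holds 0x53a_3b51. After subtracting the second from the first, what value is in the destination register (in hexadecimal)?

0x219c71a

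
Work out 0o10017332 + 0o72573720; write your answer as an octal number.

Add column by column in base 8, right to left:
  2+0 = 2
  3+2 = 5
  3+7 = 2 carry 1
  7+3+1 = 3 carry 1
  1+7+1 = 1 carry 1
  0+5+1 = 6
  0+2 = 2
  1+7 = 0 carry 1
  final carry 1

0o102613252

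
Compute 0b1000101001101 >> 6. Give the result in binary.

Right shift by 6: drop the 6 least-significant bits.

0b1000101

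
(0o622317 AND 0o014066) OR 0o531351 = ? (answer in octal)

0o531357

0o622317 AND 0o014066 = 0o000006.
Then OR with 0o531351.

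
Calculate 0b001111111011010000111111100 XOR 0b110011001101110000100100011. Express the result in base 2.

0b111100110110100000011011111

XOR bit by bit (1 where the bits differ):
  001111111011010000111111100
^ 110011001101110000100100011
= 111100110110100000011011111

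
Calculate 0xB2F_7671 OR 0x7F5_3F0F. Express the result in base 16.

0xFFF7F7F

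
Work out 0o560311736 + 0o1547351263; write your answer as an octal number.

Add column by column in base 8, right to left:
  6+3 = 1 carry 1
  3+6+1 = 2 carry 1
  7+2+1 = 2 carry 1
  1+1+1 = 3
  1+5 = 6
  3+3 = 6
  0+7 = 7
  6+4 = 2 carry 1
  5+5+1 = 3 carry 1
  0+1+1 = 2

0o2327663221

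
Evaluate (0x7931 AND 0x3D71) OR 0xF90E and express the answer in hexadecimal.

0x7931 AND 0x3D71 = 0x3931.
Then OR with 0xF90E.

0xF93F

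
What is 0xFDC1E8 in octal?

Expand each hex digit to 4 bits: F=1111 D=1101 C=1100 1=0001 E=1110 8=1000.
Group the bits in threes: 111 111 011 100 000 111 101 000 → 77340750.

0o77340750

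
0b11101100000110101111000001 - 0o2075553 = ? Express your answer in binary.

0b11101001111111000001010110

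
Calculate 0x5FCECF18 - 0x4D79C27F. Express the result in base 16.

Subtract column by column in base 16:
  8-F → 9 (borrow)
  1-7-1 → 9 (borrow)
  F-2-1 → C
  C-C → 0
  E-9 → 5
  C-7 → 5
  F-D → 2
  5-4 → 1

0x12550C99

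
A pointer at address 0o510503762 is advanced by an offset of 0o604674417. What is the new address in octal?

0o1315400401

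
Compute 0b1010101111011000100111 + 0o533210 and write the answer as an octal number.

0o13326257

0b1010101111011000100111 = 0o12573047 in octal.
Add column by column in base 8, right to left:
  7+0 = 7
  4+1 = 5
  0+2 = 2
  3+3 = 6
  7+3 = 2 carry 1
  5+5+1 = 3 carry 1
  2+0+1 = 3
  1+0 = 1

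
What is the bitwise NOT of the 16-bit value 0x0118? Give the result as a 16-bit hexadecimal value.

Each hex digit d becomes F−d:
  0→F, 1→E, 1→E, 8→7

0xFEE7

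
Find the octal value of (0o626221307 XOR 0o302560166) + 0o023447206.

First 0o626221307 XOR 0o302560166 = 0o524741261.
Add column by column in base 8, right to left:
  1+6 = 7
  6+0 = 6
  2+2 = 4
  1+7 = 0 carry 1
  4+4+1 = 1 carry 1
  7+4+1 = 4 carry 1
  4+3+1 = 0 carry 1
  2+2+1 = 5
  5+0 = 5

0o550410467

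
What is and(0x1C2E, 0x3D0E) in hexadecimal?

AND each hex digit independently (no carries):
  1&3=1, C&D=C, 2&0=0, E&E=E

0x1C0E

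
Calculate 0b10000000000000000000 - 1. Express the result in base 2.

0b1111111111111111111

The trailing 19 digits are 0, so subtracting 1 borrows through: they become 1 and the next digit up decrements.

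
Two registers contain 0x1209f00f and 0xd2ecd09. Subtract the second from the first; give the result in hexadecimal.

0x4db2306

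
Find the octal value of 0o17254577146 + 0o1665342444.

0o21142141612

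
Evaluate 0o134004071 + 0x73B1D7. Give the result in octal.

0o170735020

0x73B1D7 = 0o34730727 in octal.
Add column by column in base 8, right to left:
  1+7 = 0 carry 1
  7+2+1 = 2 carry 1
  0+7+1 = 0 carry 1
  4+0+1 = 5
  0+3 = 3
  0+7 = 7
  4+4 = 0 carry 1
  3+3+1 = 7
  1+0 = 1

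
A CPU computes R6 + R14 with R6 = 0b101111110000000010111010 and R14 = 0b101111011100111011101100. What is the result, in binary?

Add column by column in base 2, right to left:
  0+0 = 0
  1+0 = 1
  0+1 = 1
  1+1 = 0 carry 1
  1+0+1 = 0 carry 1
  1+1+1 = 1 carry 1
  0+1+1 = 0 carry 1
  1+1+1 = 1 carry 1
  0+0+1 = 1
  0+1 = 1
  0+1 = 1
  0+1 = 1
  0+0 = 0
  0+0 = 0
  0+1 = 1
  0+1 = 1
  1+1 = 0 carry 1
  1+0+1 = 0 carry 1
  1+1+1 = 1 carry 1
  1+1+1 = 1 carry 1
  1+1+1 = 1 carry 1
  1+1+1 = 1 carry 1
  0+0+1 = 1
  1+1 = 0 carry 1
  final carry 1

0b1011111001100111110100110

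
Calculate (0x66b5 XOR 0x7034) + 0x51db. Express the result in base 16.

0x685c

First 0x66b5 XOR 0x7034 = 0x1681.
Add column by column in base 16, right to left:
  1+b = c
  8+d = 5 carry 1
  6+1+1 = 8
  1+5 = 6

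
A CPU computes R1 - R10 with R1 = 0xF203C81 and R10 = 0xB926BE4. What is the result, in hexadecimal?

0x38DD09D

Subtract column by column in base 16:
  1-4 → D (borrow)
  8-E-1 → 9 (borrow)
  C-B-1 → 0
  3-6 → D (borrow)
  0-2-1 → D (borrow)
  2-9-1 → 8 (borrow)
  F-B-1 → 3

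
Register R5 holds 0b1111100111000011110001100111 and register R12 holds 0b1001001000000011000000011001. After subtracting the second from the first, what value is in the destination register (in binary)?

Subtract column by column in base 2:
  1-1 → 0
  1-0 → 1
  1-0 → 1
  0-1 → 1 (borrow)
  0-1-1 → 0 (borrow)
  1-0-1 → 0
  1-0 → 1
  0-0 → 0
  0-0 → 0
  0-0 → 0
  1-0 → 1
  1-0 → 1
  1-1 → 0
  1-1 → 0
  0-0 → 0
  0-0 → 0
  0-0 → 0
  0-0 → 0
  1-0 → 1
  1-0 → 1
  1-0 → 1
  0-1 → 1 (borrow)
  0-0-1 → 1 (borrow)
  1-0-1 → 0
  1-1 → 0
  1-0 → 1
  1-0 → 1
  1-1 → 0

0b110011111000000110001001110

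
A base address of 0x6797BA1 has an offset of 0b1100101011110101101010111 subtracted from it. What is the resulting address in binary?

0x6797BA1 = 0b110011110010111101110100001 in binary.
Subtract column by column in base 2:
  1-1 → 0
  0-1 → 1 (borrow)
  0-1-1 → 0 (borrow)
  0-0-1 → 1 (borrow)
  0-1-1 → 0 (borrow)
  1-0-1 → 0
  0-1 → 1 (borrow)
  1-0-1 → 0
  1-1 → 0
  1-1 → 0
  0-0 → 0
  1-1 → 0
  1-0 → 1
  1-1 → 0
  1-1 → 0
  0-1 → 1 (borrow)
  1-1-1 → 1 (borrow)
  0-0-1 → 1 (borrow)
  0-1-1 → 0 (borrow)
  1-0-1 → 0
  1-1 → 0
  1-0 → 1
  1-0 → 1
  0-1 → 1 (borrow)
  0-1-1 → 0 (borrow)
  1-0-1 → 0
  1-0 → 1

0b100111000111001000001001010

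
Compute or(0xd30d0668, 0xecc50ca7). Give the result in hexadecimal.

0xffcd0eef

OR each hex digit independently (no carries):
  d|e=f, 3|c=f, 0|c=c, d|5=d, 0|0=0, 6|c=e, 6|a=e, 8|7=f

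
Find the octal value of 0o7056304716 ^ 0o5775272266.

XOR each oct digit independently (no carries):
  7^5=2, 0^7=7, 5^7=2, 6^5=3, 3^2=1, 0^7=7, 4^2=6, 7^2=5, 1^6=7, 6^6=0

0o2723176570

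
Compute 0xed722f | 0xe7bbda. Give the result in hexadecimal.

0xeffbff

OR each hex digit independently (no carries):
  e|e=e, d|7=f, 7|b=f, 2|b=b, 2|d=f, f|a=f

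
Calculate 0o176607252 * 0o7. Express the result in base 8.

Multiply each base-8 digit by 7, carrying:
  2×7 = 14 → write 6 carry 1
  5×7+1 = 36 → write 4 carry 4
  2×7+4 = 18 → write 2 carry 2
  7×7+2 = 51 → write 3 carry 6
  0×7+6 = 6 → write 6
  6×7 = 42 → write 2 carry 5
  6×7+5 = 47 → write 7 carry 5
  7×7+5 = 54 → write 6 carry 6
  1×7+6 = 13 → write 5 carry 1
  remaining carry: 1

0o1567263246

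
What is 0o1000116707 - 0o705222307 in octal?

0o72674400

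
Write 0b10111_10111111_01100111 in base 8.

Group the bits in threes: 101 111 011 111 101 100 111 → 5737547.

0o5737547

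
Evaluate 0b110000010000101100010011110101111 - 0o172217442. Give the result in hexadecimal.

0x1802D088D

0b110000010000101100010011110101111 = 0x1821627AF in hexadecimal.
0o172217442 = 0x1E91F22 in hexadecimal.
Subtract column by column in base 16:
  F-2 → D
  A-2 → 8
  7-F → 8 (borrow)
  2-1-1 → 0
  6-9 → D (borrow)
  1-E-1 → 2 (borrow)
  2-1-1 → 0
  8-0 → 8
  1-0 → 1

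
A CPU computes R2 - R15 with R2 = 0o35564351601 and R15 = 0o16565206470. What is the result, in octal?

0o16777143111

Subtract column by column in base 8:
  1-0 → 1
  0-7 → 1 (borrow)
  6-4-1 → 1
  1-6 → 3 (borrow)
  5-0-1 → 4
  3-2 → 1
  4-5 → 7 (borrow)
  6-6-1 → 7 (borrow)
  5-5-1 → 7 (borrow)
  5-6-1 → 6 (borrow)
  3-1-1 → 1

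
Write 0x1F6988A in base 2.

Expand each hex digit to 4 bits: 1=0001 F=1111 6=0110 9=1001 8=1000 8=1000 A=1010.

0b1111101101001100010001010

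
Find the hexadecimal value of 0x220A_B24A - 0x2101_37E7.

Subtract column by column in base 16:
  A-7 → 3
  4-E → 6 (borrow)
  2-7-1 → A (borrow)
  B-3-1 → 7
  A-1 → 9
  0-0 → 0
  2-1 → 1
  2-2 → 0

0x1097A63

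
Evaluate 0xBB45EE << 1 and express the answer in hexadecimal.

0x1768BDC

1 bits is not a whole number of base-16 digits; in binary: 101110110100010111101110 << 1 = 1011101101000101111011100.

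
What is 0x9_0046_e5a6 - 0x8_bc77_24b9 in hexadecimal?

Subtract column by column in base 16:
  6-9 → d (borrow)
  a-b-1 → e (borrow)
  5-4-1 → 0
  e-2 → c
  6-7 → f (borrow)
  4-7-1 → c (borrow)
  0-c-1 → 3 (borrow)
  0-b-1 → 4 (borrow)
  9-8-1 → 0

0x43cfc0ed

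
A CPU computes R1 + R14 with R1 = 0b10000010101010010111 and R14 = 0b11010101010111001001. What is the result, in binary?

0b101011000000001100000

Add column by column in base 2, right to left:
  1+1 = 0 carry 1
  1+0+1 = 0 carry 1
  1+0+1 = 0 carry 1
  0+1+1 = 0 carry 1
  1+0+1 = 0 carry 1
  0+0+1 = 1
  0+1 = 1
  1+1 = 0 carry 1
  0+1+1 = 0 carry 1
  1+0+1 = 0 carry 1
  0+1+1 = 0 carry 1
  1+0+1 = 0 carry 1
  0+1+1 = 0 carry 1
  1+0+1 = 0 carry 1
  0+1+1 = 0 carry 1
  0+0+1 = 1
  0+1 = 1
  0+0 = 0
  0+1 = 1
  1+1 = 0 carry 1
  final carry 1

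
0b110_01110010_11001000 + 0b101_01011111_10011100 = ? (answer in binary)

Add column by column in base 2, right to left:
  0+0 = 0
  0+0 = 0
  0+1 = 1
  1+1 = 0 carry 1
  0+1+1 = 0 carry 1
  0+0+1 = 1
  1+0 = 1
  1+1 = 0 carry 1
  0+1+1 = 0 carry 1
  1+1+1 = 1 carry 1
  0+1+1 = 0 carry 1
  0+1+1 = 0 carry 1
  1+1+1 = 1 carry 1
  1+0+1 = 0 carry 1
  1+1+1 = 1 carry 1
  0+0+1 = 1
  0+1 = 1
  1+0 = 1
  1+1 = 0 carry 1
  final carry 1

0b10111101001001100100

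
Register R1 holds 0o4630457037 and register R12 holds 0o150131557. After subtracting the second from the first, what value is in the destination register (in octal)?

0o4460325260

Subtract column by column in base 8:
  7-7 → 0
  3-5 → 6 (borrow)
  0-5-1 → 2 (borrow)
  7-1-1 → 5
  5-3 → 2
  4-1 → 3
  0-0 → 0
  3-5 → 6 (borrow)
  6-1-1 → 4
  4-0 → 4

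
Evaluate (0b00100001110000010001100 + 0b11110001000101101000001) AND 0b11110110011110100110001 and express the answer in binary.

0b10010010100100000001

Add column by column in base 2, right to left:
  0+1 = 1
  0+0 = 0
  1+0 = 1
  1+0 = 1
  0+0 = 0
  0+0 = 0
  0+1 = 1
  1+0 = 1
  0+1 = 1
  0+1 = 1
  0+0 = 0
  0+1 = 1
  0+0 = 0
  1+0 = 1
  1+0 = 1
  1+1 = 0 carry 1
  0+0+1 = 1
  0+0 = 0
  0+0 = 0
  0+1 = 1
  1+1 = 0 carry 1
  0+1+1 = 0 carry 1
  0+1+1 = 0 carry 1
  final carry 1
Sum = 0b100010010110101111001101; now AND with 0b11110110011110100110001:
  100010010110101111001101
& 011110110011110100110001
= 000010010010100100000001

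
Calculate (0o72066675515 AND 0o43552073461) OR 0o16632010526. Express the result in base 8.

0o56672071527

0o72066675515 AND 0o43552073461 = 0o42042071401.
Then OR with 0o16632010526.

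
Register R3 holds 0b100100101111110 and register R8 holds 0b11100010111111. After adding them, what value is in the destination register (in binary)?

0b1000001000111101

Add column by column in base 2, right to left:
  0+1 = 1
  1+1 = 0 carry 1
  1+1+1 = 1 carry 1
  1+1+1 = 1 carry 1
  1+1+1 = 1 carry 1
  1+1+1 = 1 carry 1
  1+0+1 = 0 carry 1
  0+1+1 = 0 carry 1
  1+0+1 = 0 carry 1
  0+0+1 = 1
  0+0 = 0
  1+1 = 0 carry 1
  0+1+1 = 0 carry 1
  0+1+1 = 0 carry 1
  1+0+1 = 0 carry 1
  final carry 1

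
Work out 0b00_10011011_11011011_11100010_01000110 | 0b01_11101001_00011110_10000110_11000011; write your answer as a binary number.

0b0111111011110111111110011011000111

OR bit by bit (1 where either bit is 1):
  0010011011110110111110001001000110
| 0111101001000111101000011011000011
= 0111111011110111111110011011000111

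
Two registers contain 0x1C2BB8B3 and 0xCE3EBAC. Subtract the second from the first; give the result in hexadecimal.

0xF47CD07

Subtract column by column in base 16:
  3-C → 7 (borrow)
  B-A-1 → 0
  8-B → D (borrow)
  B-E-1 → C (borrow)
  B-3-1 → 7
  2-E → 4 (borrow)
  C-C-1 → F (borrow)
  1-0-1 → 0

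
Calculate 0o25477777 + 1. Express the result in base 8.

The trailing 5 digits are 7 (max in base 8), so adding 1 cascades: they roll to 0 and the next digit up increments.

0o25500000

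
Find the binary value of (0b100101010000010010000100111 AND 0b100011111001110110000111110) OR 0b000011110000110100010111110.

0b100011110000110110010111110

0b100101010000010010000100111 AND 0b100011111001110110000111110 = 0b100001010000010010000100110.
Then OR with 0b000011110000110100010111110.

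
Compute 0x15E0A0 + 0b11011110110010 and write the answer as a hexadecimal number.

0x161852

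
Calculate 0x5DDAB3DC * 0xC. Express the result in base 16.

Multiply each base-16 digit by 12, carrying:
  C×12 = 144 → write 0 carry 9
  D×12+9 = 165 → write 5 carry 10
  3×12+10 = 46 → write E carry 2
  B×12+2 = 134 → write 6 carry 8
  A×12+8 = 128 → write 0 carry 8
  D×12+8 = 164 → write 4 carry 10
  D×12+10 = 166 → write 6 carry 10
  5×12+10 = 70 → write 6 carry 4
  remaining carry: 4

0x466406E50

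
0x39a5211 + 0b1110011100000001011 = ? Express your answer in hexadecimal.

0x3a18a1c

0b1110011100000001011 = 0x7380b in hexadecimal.
Add column by column in base 16, right to left:
  1+b = c
  1+0 = 1
  2+8 = a
  5+3 = 8
  a+7 = 1 carry 1
  9+0+1 = a
  3+0 = 3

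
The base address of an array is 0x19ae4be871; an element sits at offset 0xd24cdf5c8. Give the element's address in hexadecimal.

0x26d319de39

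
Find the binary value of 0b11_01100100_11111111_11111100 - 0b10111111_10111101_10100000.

Subtract column by column in base 2:
  0-0 → 0
  0-0 → 0
  1-0 → 1
  1-0 → 1
  1-0 → 1
  1-1 → 0
  1-0 → 1
  1-1 → 0
  1-1 → 0
  1-0 → 1
  1-1 → 0
  1-1 → 0
  1-1 → 0
  1-1 → 0
  1-0 → 1
  1-1 → 0
  0-1 → 1 (borrow)
  0-1-1 → 0 (borrow)
  1-1-1 → 1 (borrow)
  0-1-1 → 0 (borrow)
  0-1-1 → 0 (borrow)
  1-1-1 → 1 (borrow)
  1-0-1 → 0
  0-1 → 1 (borrow)
  1-0-1 → 0
  1-0 → 1

0b10101001010100001001011100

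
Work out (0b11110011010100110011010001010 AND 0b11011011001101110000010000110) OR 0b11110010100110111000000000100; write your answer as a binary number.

0b11110011010100110011010001010 AND 0b11011011001101110000010000110 = 0b11010011000100110000010000010.
Then OR with 0b11110010100110111000000000100.

0b11110011100110111000010000110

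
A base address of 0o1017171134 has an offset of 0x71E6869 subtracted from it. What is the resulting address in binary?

0b1000111101000100111110011

0o1017171134 = 0b1000001111001111001001011100 in binary.
0x71E6869 = 0b111000111100110100001101001 in binary.
Subtract column by column in base 2:
  0-1 → 1 (borrow)
  0-0-1 → 1 (borrow)
  1-0-1 → 0
  1-1 → 0
  1-0 → 1
  0-1 → 1 (borrow)
  1-1-1 → 1 (borrow)
  0-0-1 → 1 (borrow)
  0-0-1 → 1 (borrow)
  1-0-1 → 0
  0-0 → 0
  0-1 → 1 (borrow)
  1-0-1 → 0
  1-1 → 0
  1-1 → 0
  1-0 → 1
  0-0 → 0
  0-1 → 1 (borrow)
  1-1-1 → 1 (borrow)
  1-1-1 → 1 (borrow)
  1-1-1 → 1 (borrow)
  1-0-1 → 0
  0-0 → 0
  0-0 → 0
  0-1 → 1 (borrow)
  0-1-1 → 0 (borrow)
  0-1-1 → 0 (borrow)
  1-0-1 → 0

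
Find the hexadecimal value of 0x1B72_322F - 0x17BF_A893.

Subtract column by column in base 16:
  F-3 → C
  2-9 → 9 (borrow)
  2-8-1 → 9 (borrow)
  3-A-1 → 8 (borrow)
  2-F-1 → 2 (borrow)
  7-B-1 → B (borrow)
  B-7-1 → 3
  1-1 → 0

0x3B2899C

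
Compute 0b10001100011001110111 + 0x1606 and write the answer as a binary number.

0x1606 = 0b1011000000110 in binary.
Add column by column in base 2, right to left:
  1+0 = 1
  1+1 = 0 carry 1
  1+1+1 = 1 carry 1
  0+0+1 = 1
  1+0 = 1
  1+0 = 1
  1+0 = 1
  0+0 = 0
  0+0 = 0
  1+1 = 0 carry 1
  1+1+1 = 1 carry 1
  0+0+1 = 1
  0+1 = 1
  0+0 = 0
  1+0 = 1
  1+0 = 1
  0+0 = 0
  0+0 = 0
  0+0 = 0
  1+0 = 1

0b10001101110001111101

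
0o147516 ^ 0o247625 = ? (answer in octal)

0o300333

XOR each oct digit independently (no carries):
  1^2=3, 4^4=0, 7^7=0, 5^6=3, 1^2=3, 6^5=3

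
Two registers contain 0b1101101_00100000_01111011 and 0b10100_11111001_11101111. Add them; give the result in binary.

Add column by column in base 2, right to left:
  1+1 = 0 carry 1
  1+1+1 = 1 carry 1
  0+1+1 = 0 carry 1
  1+1+1 = 1 carry 1
  1+0+1 = 0 carry 1
  1+1+1 = 1 carry 1
  1+1+1 = 1 carry 1
  0+1+1 = 0 carry 1
  0+1+1 = 0 carry 1
  0+0+1 = 1
  0+0 = 0
  0+1 = 1
  0+1 = 1
  1+1 = 0 carry 1
  0+1+1 = 0 carry 1
  0+1+1 = 0 carry 1
  1+0+1 = 0 carry 1
  0+0+1 = 1
  1+1 = 0 carry 1
  1+0+1 = 0 carry 1
  0+1+1 = 0 carry 1
  1+0+1 = 0 carry 1
  1+0+1 = 0 carry 1
  final carry 1

0b100000100001101001101010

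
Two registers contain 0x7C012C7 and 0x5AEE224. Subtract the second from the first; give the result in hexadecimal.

Subtract column by column in base 16:
  7-4 → 3
  C-2 → A
  2-2 → 0
  1-E → 3 (borrow)
  0-E-1 → 1 (borrow)
  C-A-1 → 1
  7-5 → 2

0x21130A3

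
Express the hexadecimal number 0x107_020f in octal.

Expand each hex digit to 4 bits: 1=0001 0=0000 7=0111 0=0000 2=0010 0=0000 f=1111.
Group the bits in threes: 001 000 001 110 000 001 000 001 111 → 101601017.

0o101601017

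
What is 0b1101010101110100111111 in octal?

Group the bits in threes: 001 101 010 101 110 100 111 111 → 15256477.

0o15256477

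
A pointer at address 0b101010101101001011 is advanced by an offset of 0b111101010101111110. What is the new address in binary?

Add column by column in base 2, right to left:
  1+0 = 1
  1+1 = 0 carry 1
  0+1+1 = 0 carry 1
  1+1+1 = 1 carry 1
  0+1+1 = 0 carry 1
  0+1+1 = 0 carry 1
  1+1+1 = 1 carry 1
  0+0+1 = 1
  1+1 = 0 carry 1
  1+0+1 = 0 carry 1
  0+1+1 = 0 carry 1
  1+0+1 = 0 carry 1
  0+1+1 = 0 carry 1
  1+0+1 = 0 carry 1
  0+1+1 = 0 carry 1
  1+1+1 = 1 carry 1
  0+1+1 = 0 carry 1
  1+1+1 = 1 carry 1
  final carry 1

0b1101000000011001001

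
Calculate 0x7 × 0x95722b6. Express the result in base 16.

0x4161f2fa

Multiply each base-16 digit by 7, carrying:
  6×7 = 42 → write a carry 2
  b×7+2 = 79 → write f carry 4
  2×7+4 = 18 → write 2 carry 1
  2×7+1 = 15 → write f
  7×7 = 49 → write 1 carry 3
  5×7+3 = 38 → write 6 carry 2
  9×7+2 = 65 → write 1 carry 4
  remaining carry: 4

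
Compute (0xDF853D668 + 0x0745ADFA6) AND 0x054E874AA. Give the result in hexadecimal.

Add column by column in base 16, right to left:
  8+6 = E
  6+A = 0 carry 1
  6+F+1 = 6 carry 1
  D+D+1 = B carry 1
  3+A+1 = E
  5+5 = A
  8+4 = C
  F+7 = 6 carry 1
  D+0+1 = E
Sum = 0xE6CAEB60E; now AND with 0x054E874AA:
  E&0=0, 6&5=4, C&4=4, A&E=A, E&8=8, B&7=3, 6&4=4, 0&A=0, E&A=A

0x44A8340A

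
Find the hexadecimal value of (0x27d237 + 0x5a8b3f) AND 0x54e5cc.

0x4544

Add column by column in base 16, right to left:
  7+f = 6 carry 1
  3+3+1 = 7
  2+b = d
  d+8 = 5 carry 1
  7+a+1 = 2 carry 1
  2+5+1 = 8
Sum = 0x825d76; now AND with 0x54e5cc:
  8&5=0, 2&4=0, 5&e=4, d&5=5, 7&c=4, 6&c=4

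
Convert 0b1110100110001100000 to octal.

0o1646140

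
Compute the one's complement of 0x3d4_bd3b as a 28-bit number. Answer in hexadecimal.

0xc2b42c4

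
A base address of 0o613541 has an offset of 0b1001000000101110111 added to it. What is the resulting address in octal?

0o1714330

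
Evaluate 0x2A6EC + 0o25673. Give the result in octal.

0x2A6EC = 0o523354 in octal.
Add column by column in base 8, right to left:
  4+3 = 7
  5+7 = 4 carry 1
  3+6+1 = 2 carry 1
  3+5+1 = 1 carry 1
  2+2+1 = 5
  5+0 = 5

0o551247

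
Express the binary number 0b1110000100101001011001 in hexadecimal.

Group the bits into nibbles: 0011 1000 0100 1010 0101 1001 → 384A59.

0x384A59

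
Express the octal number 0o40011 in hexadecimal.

Each octal digit is 3 bits: 4=100 0=000 0=000 1=001 1=001.
Group the bits into nibbles: 0100 0000 0000 1001 → 4009.

0x4009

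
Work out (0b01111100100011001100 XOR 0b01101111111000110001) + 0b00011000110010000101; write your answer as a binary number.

First 0b01111100100011001100 XOR 0b01101111111000110001 = 0b00010011011011111101.
Add column by column in base 2, right to left:
  1+1 = 0 carry 1
  0+0+1 = 1
  1+1 = 0 carry 1
  1+0+1 = 0 carry 1
  1+0+1 = 0 carry 1
  1+0+1 = 0 carry 1
  1+0+1 = 0 carry 1
  1+1+1 = 1 carry 1
  0+0+1 = 1
  1+0 = 1
  1+1 = 0 carry 1
  0+1+1 = 0 carry 1
  1+0+1 = 0 carry 1
  1+0+1 = 0 carry 1
  0+0+1 = 1
  0+1 = 1
  1+1 = 0 carry 1
  final carry 1

0b101100001110000010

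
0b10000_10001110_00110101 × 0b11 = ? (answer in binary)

Multiply each base-2 digit by 3, carrying:
  1×3 = 3 → write 1 carry 1
  0×3+1 = 1 → write 1
  1×3 = 3 → write 1 carry 1
  0×3+1 = 1 → write 1
  1×3 = 3 → write 1 carry 1
  1×3+1 = 4 → write 0 carry 2
  0×3+2 = 2 → write 0 carry 1
  0×3+1 = 1 → write 1
  0×3 = 0 → write 0
  1×3 = 3 → write 1 carry 1
  1×3+1 = 4 → write 0 carry 2
  1×3+2 = 5 → write 1 carry 2
  0×3+2 = 2 → write 0 carry 1
  0×3+1 = 1 → write 1
  0×3 = 0 → write 0
  1×3 = 3 → write 1 carry 1
  0×3+1 = 1 → write 1
  0×3 = 0 → write 0
  0×3 = 0 → write 0
  0×3 = 0 → write 0
  1×3 = 3 → write 1 carry 1
  remaining carry: 1

0b1100011010101010011111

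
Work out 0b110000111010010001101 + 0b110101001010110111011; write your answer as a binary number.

0b1100110000101001001000

Add column by column in base 2, right to left:
  1+1 = 0 carry 1
  0+1+1 = 0 carry 1
  1+0+1 = 0 carry 1
  1+1+1 = 1 carry 1
  0+1+1 = 0 carry 1
  0+1+1 = 0 carry 1
  0+0+1 = 1
  1+1 = 0 carry 1
  0+1+1 = 0 carry 1
  0+0+1 = 1
  1+1 = 0 carry 1
  0+0+1 = 1
  1+1 = 0 carry 1
  1+0+1 = 0 carry 1
  1+0+1 = 0 carry 1
  0+1+1 = 0 carry 1
  0+0+1 = 1
  0+1 = 1
  0+0 = 0
  1+1 = 0 carry 1
  1+1+1 = 1 carry 1
  final carry 1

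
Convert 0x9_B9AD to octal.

Expand each hex digit to 4 bits: 9=1001 B=1011 9=1001 A=1010 D=1101.
Group the bits in threes: 010 011 011 100 110 101 101 → 2334655.

0o2334655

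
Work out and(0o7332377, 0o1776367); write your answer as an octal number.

AND each oct digit independently (no carries):
  7&1=1, 3&7=3, 3&7=3, 2&6=2, 3&3=3, 7&6=6, 7&7=7

0o1332367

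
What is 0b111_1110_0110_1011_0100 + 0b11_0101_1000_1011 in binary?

0b10000001110000111111

Add column by column in base 2, right to left:
  0+1 = 1
  0+1 = 1
  1+0 = 1
  0+1 = 1
  1+0 = 1
  1+0 = 1
  0+0 = 0
  1+1 = 0 carry 1
  0+1+1 = 0 carry 1
  1+0+1 = 0 carry 1
  1+1+1 = 1 carry 1
  0+0+1 = 1
  0+1 = 1
  1+1 = 0 carry 1
  1+0+1 = 0 carry 1
  1+0+1 = 0 carry 1
  1+0+1 = 0 carry 1
  1+0+1 = 0 carry 1
  1+0+1 = 0 carry 1
  final carry 1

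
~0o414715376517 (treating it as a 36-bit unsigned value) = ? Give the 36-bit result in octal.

0o363062401260

Each oct digit d becomes 7−d:
  4→3, 1→6, 4→3, 7→0, 1→6, 5→2, 3→4, 7→0, 6→1, 5→2, 1→6, 7→0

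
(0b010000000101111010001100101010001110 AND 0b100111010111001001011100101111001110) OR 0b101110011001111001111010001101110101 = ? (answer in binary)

0b101110011101111001111110101111111111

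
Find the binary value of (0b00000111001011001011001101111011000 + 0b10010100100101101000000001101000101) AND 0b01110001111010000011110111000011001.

0b10001110000000011000111000011001

Add column by column in base 2, right to left:
  0+1 = 1
  0+0 = 0
  0+1 = 1
  1+0 = 1
  1+0 = 1
  0+0 = 0
  1+1 = 0 carry 1
  1+0+1 = 0 carry 1
  1+1+1 = 1 carry 1
  1+1+1 = 1 carry 1
  0+0+1 = 1
  1+0 = 1
  1+0 = 1
  0+0 = 0
  0+0 = 0
  1+0 = 1
  1+0 = 1
  0+0 = 0
  1+1 = 0 carry 1
  0+0+1 = 1
  0+1 = 1
  1+1 = 0 carry 1
  1+0+1 = 0 carry 1
  0+1+1 = 0 carry 1
  1+0+1 = 0 carry 1
  0+0+1 = 1
  0+1 = 1
  1+0 = 1
  1+0 = 1
  1+1 = 0 carry 1
  0+0+1 = 1
  0+1 = 1
  0+0 = 0
  0+0 = 0
  0+1 = 1
Sum = 0b10011011110000110011001111100011101; now AND with 0b01110001111010000011110111000011001:
  10011011110000110011001111100011101
& 01110001111010000011110111000011001
= 00010001110000000011000111000011001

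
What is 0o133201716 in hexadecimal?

0x16d03ce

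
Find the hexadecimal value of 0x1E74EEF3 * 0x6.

Multiply each base-16 digit by 6, carrying:
  3×6 = 18 → write 2 carry 1
  F×6+1 = 91 → write B carry 5
  E×6+5 = 89 → write 9 carry 5
  E×6+5 = 89 → write 9 carry 5
  4×6+5 = 29 → write D carry 1
  7×6+1 = 43 → write B carry 2
  E×6+2 = 86 → write 6 carry 5
  1×6+5 = 11 → write B

0xB6BD99B2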